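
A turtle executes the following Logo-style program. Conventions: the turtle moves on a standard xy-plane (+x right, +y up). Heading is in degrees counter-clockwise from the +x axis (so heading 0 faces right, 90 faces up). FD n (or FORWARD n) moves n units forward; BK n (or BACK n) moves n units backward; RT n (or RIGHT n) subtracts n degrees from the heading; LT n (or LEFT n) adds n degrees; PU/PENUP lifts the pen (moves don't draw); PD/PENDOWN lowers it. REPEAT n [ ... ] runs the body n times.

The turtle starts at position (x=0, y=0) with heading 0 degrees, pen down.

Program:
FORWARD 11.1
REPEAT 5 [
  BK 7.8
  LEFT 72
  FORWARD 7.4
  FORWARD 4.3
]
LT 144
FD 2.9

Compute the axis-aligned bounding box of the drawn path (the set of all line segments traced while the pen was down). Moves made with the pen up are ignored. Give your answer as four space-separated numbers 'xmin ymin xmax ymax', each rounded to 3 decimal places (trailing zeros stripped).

Answer: -8.115 -7.418 11.1 11.127

Derivation:
Executing turtle program step by step:
Start: pos=(0,0), heading=0, pen down
FD 11.1: (0,0) -> (11.1,0) [heading=0, draw]
REPEAT 5 [
  -- iteration 1/5 --
  BK 7.8: (11.1,0) -> (3.3,0) [heading=0, draw]
  LT 72: heading 0 -> 72
  FD 7.4: (3.3,0) -> (5.587,7.038) [heading=72, draw]
  FD 4.3: (5.587,7.038) -> (6.915,11.127) [heading=72, draw]
  -- iteration 2/5 --
  BK 7.8: (6.915,11.127) -> (4.505,3.709) [heading=72, draw]
  LT 72: heading 72 -> 144
  FD 7.4: (4.505,3.709) -> (-1.482,8.059) [heading=144, draw]
  FD 4.3: (-1.482,8.059) -> (-4.96,10.586) [heading=144, draw]
  -- iteration 3/5 --
  BK 7.8: (-4.96,10.586) -> (1.35,6.001) [heading=144, draw]
  LT 72: heading 144 -> 216
  FD 7.4: (1.35,6.001) -> (-4.637,1.652) [heading=216, draw]
  FD 4.3: (-4.637,1.652) -> (-8.115,-0.876) [heading=216, draw]
  -- iteration 4/5 --
  BK 7.8: (-8.115,-0.876) -> (-1.805,3.709) [heading=216, draw]
  LT 72: heading 216 -> 288
  FD 7.4: (-1.805,3.709) -> (0.482,-3.329) [heading=288, draw]
  FD 4.3: (0.482,-3.329) -> (1.81,-7.418) [heading=288, draw]
  -- iteration 5/5 --
  BK 7.8: (1.81,-7.418) -> (-0.6,0) [heading=288, draw]
  LT 72: heading 288 -> 0
  FD 7.4: (-0.6,0) -> (6.8,0) [heading=0, draw]
  FD 4.3: (6.8,0) -> (11.1,0) [heading=0, draw]
]
LT 144: heading 0 -> 144
FD 2.9: (11.1,0) -> (8.754,1.705) [heading=144, draw]
Final: pos=(8.754,1.705), heading=144, 17 segment(s) drawn

Segment endpoints: x in {-8.115, -4.96, -4.637, -1.805, -1.482, -0.6, 0, 0.482, 1.35, 1.81, 3.3, 4.505, 5.587, 6.8, 6.915, 8.754, 11.1, 11.1}, y in {-7.418, -3.329, -0.876, 0, 0, 0, 0, 1.652, 1.705, 3.709, 3.709, 6.001, 7.038, 8.059, 10.586, 11.127}
xmin=-8.115, ymin=-7.418, xmax=11.1, ymax=11.127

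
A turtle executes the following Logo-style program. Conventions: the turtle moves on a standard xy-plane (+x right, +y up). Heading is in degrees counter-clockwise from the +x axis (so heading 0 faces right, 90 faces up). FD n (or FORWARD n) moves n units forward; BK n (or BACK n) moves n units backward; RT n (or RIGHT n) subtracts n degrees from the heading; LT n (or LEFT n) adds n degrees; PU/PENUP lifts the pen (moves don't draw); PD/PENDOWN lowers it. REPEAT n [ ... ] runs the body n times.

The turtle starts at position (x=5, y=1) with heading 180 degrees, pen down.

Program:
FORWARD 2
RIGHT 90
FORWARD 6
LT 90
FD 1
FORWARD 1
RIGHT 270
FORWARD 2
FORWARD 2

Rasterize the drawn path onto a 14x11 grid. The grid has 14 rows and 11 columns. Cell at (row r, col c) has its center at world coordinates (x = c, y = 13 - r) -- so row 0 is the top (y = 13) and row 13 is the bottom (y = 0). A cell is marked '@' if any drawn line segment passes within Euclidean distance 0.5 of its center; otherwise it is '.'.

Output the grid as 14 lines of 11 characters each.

Segment 0: (5,1) -> (3,1)
Segment 1: (3,1) -> (3,7)
Segment 2: (3,7) -> (2,7)
Segment 3: (2,7) -> (1,7)
Segment 4: (1,7) -> (1,5)
Segment 5: (1,5) -> (1,3)

Answer: ...........
...........
...........
...........
...........
...........
.@@@.......
.@.@.......
.@.@.......
.@.@.......
.@.@.......
...@.......
...@@@.....
...........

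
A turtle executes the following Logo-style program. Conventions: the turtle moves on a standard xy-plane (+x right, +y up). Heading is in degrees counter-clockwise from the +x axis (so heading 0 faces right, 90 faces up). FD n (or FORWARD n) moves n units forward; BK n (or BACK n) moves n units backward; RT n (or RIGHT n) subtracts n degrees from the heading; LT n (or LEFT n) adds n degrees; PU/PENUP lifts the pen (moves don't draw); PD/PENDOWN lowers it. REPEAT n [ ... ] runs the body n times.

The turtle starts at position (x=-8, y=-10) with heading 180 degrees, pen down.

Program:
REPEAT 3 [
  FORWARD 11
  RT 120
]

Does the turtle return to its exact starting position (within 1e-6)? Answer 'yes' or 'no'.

Answer: yes

Derivation:
Executing turtle program step by step:
Start: pos=(-8,-10), heading=180, pen down
REPEAT 3 [
  -- iteration 1/3 --
  FD 11: (-8,-10) -> (-19,-10) [heading=180, draw]
  RT 120: heading 180 -> 60
  -- iteration 2/3 --
  FD 11: (-19,-10) -> (-13.5,-0.474) [heading=60, draw]
  RT 120: heading 60 -> 300
  -- iteration 3/3 --
  FD 11: (-13.5,-0.474) -> (-8,-10) [heading=300, draw]
  RT 120: heading 300 -> 180
]
Final: pos=(-8,-10), heading=180, 3 segment(s) drawn

Start position: (-8, -10)
Final position: (-8, -10)
Distance = 0; < 1e-6 -> CLOSED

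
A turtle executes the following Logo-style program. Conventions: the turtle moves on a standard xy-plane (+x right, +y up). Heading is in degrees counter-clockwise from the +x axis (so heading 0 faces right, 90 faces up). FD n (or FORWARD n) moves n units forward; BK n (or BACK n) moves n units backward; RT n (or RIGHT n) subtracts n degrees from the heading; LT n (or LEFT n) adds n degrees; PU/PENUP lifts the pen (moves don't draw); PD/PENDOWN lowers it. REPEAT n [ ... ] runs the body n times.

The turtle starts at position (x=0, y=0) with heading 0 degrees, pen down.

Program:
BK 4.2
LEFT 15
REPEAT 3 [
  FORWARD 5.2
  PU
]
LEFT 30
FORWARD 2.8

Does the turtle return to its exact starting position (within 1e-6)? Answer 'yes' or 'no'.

Answer: no

Derivation:
Executing turtle program step by step:
Start: pos=(0,0), heading=0, pen down
BK 4.2: (0,0) -> (-4.2,0) [heading=0, draw]
LT 15: heading 0 -> 15
REPEAT 3 [
  -- iteration 1/3 --
  FD 5.2: (-4.2,0) -> (0.823,1.346) [heading=15, draw]
  PU: pen up
  -- iteration 2/3 --
  FD 5.2: (0.823,1.346) -> (5.846,2.692) [heading=15, move]
  PU: pen up
  -- iteration 3/3 --
  FD 5.2: (5.846,2.692) -> (10.868,4.038) [heading=15, move]
  PU: pen up
]
LT 30: heading 15 -> 45
FD 2.8: (10.868,4.038) -> (12.848,6.017) [heading=45, move]
Final: pos=(12.848,6.017), heading=45, 2 segment(s) drawn

Start position: (0, 0)
Final position: (12.848, 6.017)
Distance = 14.188; >= 1e-6 -> NOT closed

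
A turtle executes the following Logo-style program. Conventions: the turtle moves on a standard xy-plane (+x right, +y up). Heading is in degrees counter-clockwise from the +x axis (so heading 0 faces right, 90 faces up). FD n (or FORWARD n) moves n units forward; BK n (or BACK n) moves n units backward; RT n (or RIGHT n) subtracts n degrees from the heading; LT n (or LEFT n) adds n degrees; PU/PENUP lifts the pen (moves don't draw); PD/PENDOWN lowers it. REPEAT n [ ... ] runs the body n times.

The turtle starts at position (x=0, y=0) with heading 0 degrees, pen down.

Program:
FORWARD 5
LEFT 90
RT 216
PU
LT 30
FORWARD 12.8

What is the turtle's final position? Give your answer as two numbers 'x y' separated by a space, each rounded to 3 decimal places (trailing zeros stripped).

Executing turtle program step by step:
Start: pos=(0,0), heading=0, pen down
FD 5: (0,0) -> (5,0) [heading=0, draw]
LT 90: heading 0 -> 90
RT 216: heading 90 -> 234
PU: pen up
LT 30: heading 234 -> 264
FD 12.8: (5,0) -> (3.662,-12.73) [heading=264, move]
Final: pos=(3.662,-12.73), heading=264, 1 segment(s) drawn

Answer: 3.662 -12.73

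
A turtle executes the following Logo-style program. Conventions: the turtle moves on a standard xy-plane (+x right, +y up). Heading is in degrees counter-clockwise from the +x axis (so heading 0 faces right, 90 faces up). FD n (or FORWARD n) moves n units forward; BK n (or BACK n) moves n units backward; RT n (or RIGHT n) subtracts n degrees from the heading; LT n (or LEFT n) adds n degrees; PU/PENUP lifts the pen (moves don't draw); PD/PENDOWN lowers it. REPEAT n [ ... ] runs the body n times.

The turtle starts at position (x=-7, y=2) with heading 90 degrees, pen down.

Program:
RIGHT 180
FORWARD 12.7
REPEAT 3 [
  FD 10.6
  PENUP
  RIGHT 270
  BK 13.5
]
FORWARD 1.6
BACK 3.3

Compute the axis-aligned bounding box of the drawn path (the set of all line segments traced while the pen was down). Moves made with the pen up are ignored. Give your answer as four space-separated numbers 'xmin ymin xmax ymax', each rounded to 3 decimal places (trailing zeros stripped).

Answer: -7 -21.3 -7 2

Derivation:
Executing turtle program step by step:
Start: pos=(-7,2), heading=90, pen down
RT 180: heading 90 -> 270
FD 12.7: (-7,2) -> (-7,-10.7) [heading=270, draw]
REPEAT 3 [
  -- iteration 1/3 --
  FD 10.6: (-7,-10.7) -> (-7,-21.3) [heading=270, draw]
  PU: pen up
  RT 270: heading 270 -> 0
  BK 13.5: (-7,-21.3) -> (-20.5,-21.3) [heading=0, move]
  -- iteration 2/3 --
  FD 10.6: (-20.5,-21.3) -> (-9.9,-21.3) [heading=0, move]
  PU: pen up
  RT 270: heading 0 -> 90
  BK 13.5: (-9.9,-21.3) -> (-9.9,-34.8) [heading=90, move]
  -- iteration 3/3 --
  FD 10.6: (-9.9,-34.8) -> (-9.9,-24.2) [heading=90, move]
  PU: pen up
  RT 270: heading 90 -> 180
  BK 13.5: (-9.9,-24.2) -> (3.6,-24.2) [heading=180, move]
]
FD 1.6: (3.6,-24.2) -> (2,-24.2) [heading=180, move]
BK 3.3: (2,-24.2) -> (5.3,-24.2) [heading=180, move]
Final: pos=(5.3,-24.2), heading=180, 2 segment(s) drawn

Segment endpoints: x in {-7, -7, -7}, y in {-21.3, -10.7, 2}
xmin=-7, ymin=-21.3, xmax=-7, ymax=2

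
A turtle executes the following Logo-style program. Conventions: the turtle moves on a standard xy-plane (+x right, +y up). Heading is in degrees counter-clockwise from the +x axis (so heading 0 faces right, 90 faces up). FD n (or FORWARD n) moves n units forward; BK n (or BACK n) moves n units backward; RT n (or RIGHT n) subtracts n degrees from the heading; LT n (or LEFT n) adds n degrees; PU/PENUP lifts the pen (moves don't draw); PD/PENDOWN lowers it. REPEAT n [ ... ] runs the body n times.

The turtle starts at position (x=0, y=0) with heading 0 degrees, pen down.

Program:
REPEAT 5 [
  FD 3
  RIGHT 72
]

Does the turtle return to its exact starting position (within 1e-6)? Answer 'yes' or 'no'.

Answer: yes

Derivation:
Executing turtle program step by step:
Start: pos=(0,0), heading=0, pen down
REPEAT 5 [
  -- iteration 1/5 --
  FD 3: (0,0) -> (3,0) [heading=0, draw]
  RT 72: heading 0 -> 288
  -- iteration 2/5 --
  FD 3: (3,0) -> (3.927,-2.853) [heading=288, draw]
  RT 72: heading 288 -> 216
  -- iteration 3/5 --
  FD 3: (3.927,-2.853) -> (1.5,-4.617) [heading=216, draw]
  RT 72: heading 216 -> 144
  -- iteration 4/5 --
  FD 3: (1.5,-4.617) -> (-0.927,-2.853) [heading=144, draw]
  RT 72: heading 144 -> 72
  -- iteration 5/5 --
  FD 3: (-0.927,-2.853) -> (0,0) [heading=72, draw]
  RT 72: heading 72 -> 0
]
Final: pos=(0,0), heading=0, 5 segment(s) drawn

Start position: (0, 0)
Final position: (0, 0)
Distance = 0; < 1e-6 -> CLOSED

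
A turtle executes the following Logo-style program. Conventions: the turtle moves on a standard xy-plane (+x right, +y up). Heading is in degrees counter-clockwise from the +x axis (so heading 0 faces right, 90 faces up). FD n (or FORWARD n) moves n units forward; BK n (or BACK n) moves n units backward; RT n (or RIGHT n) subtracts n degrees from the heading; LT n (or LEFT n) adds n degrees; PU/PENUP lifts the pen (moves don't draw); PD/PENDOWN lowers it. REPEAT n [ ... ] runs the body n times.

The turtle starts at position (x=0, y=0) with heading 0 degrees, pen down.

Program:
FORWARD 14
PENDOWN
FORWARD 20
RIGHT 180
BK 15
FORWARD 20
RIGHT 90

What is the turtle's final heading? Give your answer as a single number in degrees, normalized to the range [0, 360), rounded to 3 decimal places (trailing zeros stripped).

Executing turtle program step by step:
Start: pos=(0,0), heading=0, pen down
FD 14: (0,0) -> (14,0) [heading=0, draw]
PD: pen down
FD 20: (14,0) -> (34,0) [heading=0, draw]
RT 180: heading 0 -> 180
BK 15: (34,0) -> (49,0) [heading=180, draw]
FD 20: (49,0) -> (29,0) [heading=180, draw]
RT 90: heading 180 -> 90
Final: pos=(29,0), heading=90, 4 segment(s) drawn

Answer: 90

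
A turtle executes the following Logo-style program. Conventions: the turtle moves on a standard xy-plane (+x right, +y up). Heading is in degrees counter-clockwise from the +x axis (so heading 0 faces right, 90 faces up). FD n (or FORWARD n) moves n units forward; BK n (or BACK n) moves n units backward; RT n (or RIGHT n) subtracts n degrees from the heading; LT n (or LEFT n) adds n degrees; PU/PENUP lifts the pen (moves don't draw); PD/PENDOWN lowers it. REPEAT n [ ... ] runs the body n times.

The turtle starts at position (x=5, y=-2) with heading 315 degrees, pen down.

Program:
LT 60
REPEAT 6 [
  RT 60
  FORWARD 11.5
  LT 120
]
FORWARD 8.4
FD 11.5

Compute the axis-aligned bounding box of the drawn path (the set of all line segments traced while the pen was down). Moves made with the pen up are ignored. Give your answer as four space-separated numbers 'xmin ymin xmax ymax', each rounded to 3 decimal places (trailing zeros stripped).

Answer: 5 -10.132 27.216 12.085

Derivation:
Executing turtle program step by step:
Start: pos=(5,-2), heading=315, pen down
LT 60: heading 315 -> 15
REPEAT 6 [
  -- iteration 1/6 --
  RT 60: heading 15 -> 315
  FD 11.5: (5,-2) -> (13.132,-10.132) [heading=315, draw]
  LT 120: heading 315 -> 75
  -- iteration 2/6 --
  RT 60: heading 75 -> 15
  FD 11.5: (13.132,-10.132) -> (24.24,-7.155) [heading=15, draw]
  LT 120: heading 15 -> 135
  -- iteration 3/6 --
  RT 60: heading 135 -> 75
  FD 11.5: (24.24,-7.155) -> (27.216,3.953) [heading=75, draw]
  LT 120: heading 75 -> 195
  -- iteration 4/6 --
  RT 60: heading 195 -> 135
  FD 11.5: (27.216,3.953) -> (19.085,12.085) [heading=135, draw]
  LT 120: heading 135 -> 255
  -- iteration 5/6 --
  RT 60: heading 255 -> 195
  FD 11.5: (19.085,12.085) -> (7.976,9.108) [heading=195, draw]
  LT 120: heading 195 -> 315
  -- iteration 6/6 --
  RT 60: heading 315 -> 255
  FD 11.5: (7.976,9.108) -> (5,-2) [heading=255, draw]
  LT 120: heading 255 -> 15
]
FD 8.4: (5,-2) -> (13.114,0.174) [heading=15, draw]
FD 11.5: (13.114,0.174) -> (24.222,3.15) [heading=15, draw]
Final: pos=(24.222,3.15), heading=15, 8 segment(s) drawn

Segment endpoints: x in {5, 5, 7.976, 13.114, 13.132, 19.085, 24.222, 24.24, 27.216}, y in {-10.132, -7.155, -2, -2, 0.174, 3.15, 3.953, 9.108, 12.085}
xmin=5, ymin=-10.132, xmax=27.216, ymax=12.085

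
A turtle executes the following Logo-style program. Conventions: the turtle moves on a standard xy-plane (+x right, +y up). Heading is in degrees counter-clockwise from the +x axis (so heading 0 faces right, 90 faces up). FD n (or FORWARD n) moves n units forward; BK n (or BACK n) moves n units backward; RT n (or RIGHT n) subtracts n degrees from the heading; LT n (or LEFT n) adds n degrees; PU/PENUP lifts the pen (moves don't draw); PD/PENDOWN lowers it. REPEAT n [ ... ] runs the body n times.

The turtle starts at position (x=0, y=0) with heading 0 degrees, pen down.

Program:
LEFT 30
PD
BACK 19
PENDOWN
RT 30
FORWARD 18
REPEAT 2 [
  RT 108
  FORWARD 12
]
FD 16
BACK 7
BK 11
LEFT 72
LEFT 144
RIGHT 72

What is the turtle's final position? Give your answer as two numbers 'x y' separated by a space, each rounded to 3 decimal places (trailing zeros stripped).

Executing turtle program step by step:
Start: pos=(0,0), heading=0, pen down
LT 30: heading 0 -> 30
PD: pen down
BK 19: (0,0) -> (-16.454,-9.5) [heading=30, draw]
PD: pen down
RT 30: heading 30 -> 0
FD 18: (-16.454,-9.5) -> (1.546,-9.5) [heading=0, draw]
REPEAT 2 [
  -- iteration 1/2 --
  RT 108: heading 0 -> 252
  FD 12: (1.546,-9.5) -> (-2.163,-20.913) [heading=252, draw]
  -- iteration 2/2 --
  RT 108: heading 252 -> 144
  FD 12: (-2.163,-20.913) -> (-11.871,-13.859) [heading=144, draw]
]
FD 16: (-11.871,-13.859) -> (-24.815,-4.455) [heading=144, draw]
BK 7: (-24.815,-4.455) -> (-19.152,-8.569) [heading=144, draw]
BK 11: (-19.152,-8.569) -> (-10.253,-15.035) [heading=144, draw]
LT 72: heading 144 -> 216
LT 144: heading 216 -> 0
RT 72: heading 0 -> 288
Final: pos=(-10.253,-15.035), heading=288, 7 segment(s) drawn

Answer: -10.253 -15.035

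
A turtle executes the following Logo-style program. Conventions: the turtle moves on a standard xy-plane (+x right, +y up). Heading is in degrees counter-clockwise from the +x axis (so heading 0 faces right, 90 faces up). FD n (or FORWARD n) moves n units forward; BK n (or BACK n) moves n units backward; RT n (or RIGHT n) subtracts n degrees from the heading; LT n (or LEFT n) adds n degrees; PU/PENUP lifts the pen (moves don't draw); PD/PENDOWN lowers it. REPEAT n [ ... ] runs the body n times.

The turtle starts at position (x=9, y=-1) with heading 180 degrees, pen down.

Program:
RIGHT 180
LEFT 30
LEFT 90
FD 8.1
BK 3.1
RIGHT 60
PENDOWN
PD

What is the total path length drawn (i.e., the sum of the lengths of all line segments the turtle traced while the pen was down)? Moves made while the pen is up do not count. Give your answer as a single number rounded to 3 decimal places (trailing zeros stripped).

Answer: 11.2

Derivation:
Executing turtle program step by step:
Start: pos=(9,-1), heading=180, pen down
RT 180: heading 180 -> 0
LT 30: heading 0 -> 30
LT 90: heading 30 -> 120
FD 8.1: (9,-1) -> (4.95,6.015) [heading=120, draw]
BK 3.1: (4.95,6.015) -> (6.5,3.33) [heading=120, draw]
RT 60: heading 120 -> 60
PD: pen down
PD: pen down
Final: pos=(6.5,3.33), heading=60, 2 segment(s) drawn

Segment lengths:
  seg 1: (9,-1) -> (4.95,6.015), length = 8.1
  seg 2: (4.95,6.015) -> (6.5,3.33), length = 3.1
Total = 11.2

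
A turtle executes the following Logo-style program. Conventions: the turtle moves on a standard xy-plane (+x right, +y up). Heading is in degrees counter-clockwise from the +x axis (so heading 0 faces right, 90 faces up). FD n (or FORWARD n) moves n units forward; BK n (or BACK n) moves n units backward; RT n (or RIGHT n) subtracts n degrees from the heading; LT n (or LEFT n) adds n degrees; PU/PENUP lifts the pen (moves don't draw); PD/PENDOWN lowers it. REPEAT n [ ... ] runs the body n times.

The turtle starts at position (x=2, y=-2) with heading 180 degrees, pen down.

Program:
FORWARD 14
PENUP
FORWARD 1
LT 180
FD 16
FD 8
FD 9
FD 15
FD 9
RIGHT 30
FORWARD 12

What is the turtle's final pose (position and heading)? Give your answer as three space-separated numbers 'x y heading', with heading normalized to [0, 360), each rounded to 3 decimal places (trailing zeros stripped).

Answer: 54.392 -8 330

Derivation:
Executing turtle program step by step:
Start: pos=(2,-2), heading=180, pen down
FD 14: (2,-2) -> (-12,-2) [heading=180, draw]
PU: pen up
FD 1: (-12,-2) -> (-13,-2) [heading=180, move]
LT 180: heading 180 -> 0
FD 16: (-13,-2) -> (3,-2) [heading=0, move]
FD 8: (3,-2) -> (11,-2) [heading=0, move]
FD 9: (11,-2) -> (20,-2) [heading=0, move]
FD 15: (20,-2) -> (35,-2) [heading=0, move]
FD 9: (35,-2) -> (44,-2) [heading=0, move]
RT 30: heading 0 -> 330
FD 12: (44,-2) -> (54.392,-8) [heading=330, move]
Final: pos=(54.392,-8), heading=330, 1 segment(s) drawn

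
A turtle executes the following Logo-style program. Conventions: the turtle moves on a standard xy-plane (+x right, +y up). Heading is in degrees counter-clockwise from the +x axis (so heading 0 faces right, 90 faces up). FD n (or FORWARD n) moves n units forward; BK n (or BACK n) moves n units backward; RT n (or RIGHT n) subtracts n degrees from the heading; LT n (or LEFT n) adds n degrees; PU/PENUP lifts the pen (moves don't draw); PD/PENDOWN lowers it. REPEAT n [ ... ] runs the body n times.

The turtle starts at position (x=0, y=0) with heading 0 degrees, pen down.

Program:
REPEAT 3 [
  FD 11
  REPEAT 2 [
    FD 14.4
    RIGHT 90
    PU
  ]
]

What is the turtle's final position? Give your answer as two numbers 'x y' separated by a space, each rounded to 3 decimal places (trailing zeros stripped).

Executing turtle program step by step:
Start: pos=(0,0), heading=0, pen down
REPEAT 3 [
  -- iteration 1/3 --
  FD 11: (0,0) -> (11,0) [heading=0, draw]
  REPEAT 2 [
    -- iteration 1/2 --
    FD 14.4: (11,0) -> (25.4,0) [heading=0, draw]
    RT 90: heading 0 -> 270
    PU: pen up
    -- iteration 2/2 --
    FD 14.4: (25.4,0) -> (25.4,-14.4) [heading=270, move]
    RT 90: heading 270 -> 180
    PU: pen up
  ]
  -- iteration 2/3 --
  FD 11: (25.4,-14.4) -> (14.4,-14.4) [heading=180, move]
  REPEAT 2 [
    -- iteration 1/2 --
    FD 14.4: (14.4,-14.4) -> (0,-14.4) [heading=180, move]
    RT 90: heading 180 -> 90
    PU: pen up
    -- iteration 2/2 --
    FD 14.4: (0,-14.4) -> (0,0) [heading=90, move]
    RT 90: heading 90 -> 0
    PU: pen up
  ]
  -- iteration 3/3 --
  FD 11: (0,0) -> (11,0) [heading=0, move]
  REPEAT 2 [
    -- iteration 1/2 --
    FD 14.4: (11,0) -> (25.4,0) [heading=0, move]
    RT 90: heading 0 -> 270
    PU: pen up
    -- iteration 2/2 --
    FD 14.4: (25.4,0) -> (25.4,-14.4) [heading=270, move]
    RT 90: heading 270 -> 180
    PU: pen up
  ]
]
Final: pos=(25.4,-14.4), heading=180, 2 segment(s) drawn

Answer: 25.4 -14.4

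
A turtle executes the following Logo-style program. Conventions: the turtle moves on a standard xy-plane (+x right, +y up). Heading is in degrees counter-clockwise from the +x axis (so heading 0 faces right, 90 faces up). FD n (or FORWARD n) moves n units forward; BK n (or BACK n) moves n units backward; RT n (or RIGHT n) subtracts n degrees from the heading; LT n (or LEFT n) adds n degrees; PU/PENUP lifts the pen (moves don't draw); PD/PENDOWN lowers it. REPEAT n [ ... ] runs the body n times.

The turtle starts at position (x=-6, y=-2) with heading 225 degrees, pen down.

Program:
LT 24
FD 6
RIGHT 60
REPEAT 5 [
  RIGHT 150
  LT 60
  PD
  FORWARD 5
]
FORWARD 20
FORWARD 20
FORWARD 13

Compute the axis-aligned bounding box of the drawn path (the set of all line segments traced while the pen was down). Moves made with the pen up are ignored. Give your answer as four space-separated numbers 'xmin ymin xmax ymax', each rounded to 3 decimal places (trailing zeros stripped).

Executing turtle program step by step:
Start: pos=(-6,-2), heading=225, pen down
LT 24: heading 225 -> 249
FD 6: (-6,-2) -> (-8.15,-7.601) [heading=249, draw]
RT 60: heading 249 -> 189
REPEAT 5 [
  -- iteration 1/5 --
  RT 150: heading 189 -> 39
  LT 60: heading 39 -> 99
  PD: pen down
  FD 5: (-8.15,-7.601) -> (-8.932,-2.663) [heading=99, draw]
  -- iteration 2/5 --
  RT 150: heading 99 -> 309
  LT 60: heading 309 -> 9
  PD: pen down
  FD 5: (-8.932,-2.663) -> (-3.994,-1.881) [heading=9, draw]
  -- iteration 3/5 --
  RT 150: heading 9 -> 219
  LT 60: heading 219 -> 279
  PD: pen down
  FD 5: (-3.994,-1.881) -> (-3.212,-6.819) [heading=279, draw]
  -- iteration 4/5 --
  RT 150: heading 279 -> 129
  LT 60: heading 129 -> 189
  PD: pen down
  FD 5: (-3.212,-6.819) -> (-8.15,-7.601) [heading=189, draw]
  -- iteration 5/5 --
  RT 150: heading 189 -> 39
  LT 60: heading 39 -> 99
  PD: pen down
  FD 5: (-8.15,-7.601) -> (-8.932,-2.663) [heading=99, draw]
]
FD 20: (-8.932,-2.663) -> (-12.061,17.091) [heading=99, draw]
FD 20: (-12.061,17.091) -> (-15.19,36.844) [heading=99, draw]
FD 13: (-15.19,36.844) -> (-17.223,49.684) [heading=99, draw]
Final: pos=(-17.223,49.684), heading=99, 9 segment(s) drawn

Segment endpoints: x in {-17.223, -15.19, -12.061, -8.932, -8.15, -8.15, -6, -3.994, -3.212}, y in {-7.601, -7.601, -6.819, -2.663, -2.663, -2, -1.881, 17.091, 36.844, 49.684}
xmin=-17.223, ymin=-7.601, xmax=-3.212, ymax=49.684

Answer: -17.223 -7.601 -3.212 49.684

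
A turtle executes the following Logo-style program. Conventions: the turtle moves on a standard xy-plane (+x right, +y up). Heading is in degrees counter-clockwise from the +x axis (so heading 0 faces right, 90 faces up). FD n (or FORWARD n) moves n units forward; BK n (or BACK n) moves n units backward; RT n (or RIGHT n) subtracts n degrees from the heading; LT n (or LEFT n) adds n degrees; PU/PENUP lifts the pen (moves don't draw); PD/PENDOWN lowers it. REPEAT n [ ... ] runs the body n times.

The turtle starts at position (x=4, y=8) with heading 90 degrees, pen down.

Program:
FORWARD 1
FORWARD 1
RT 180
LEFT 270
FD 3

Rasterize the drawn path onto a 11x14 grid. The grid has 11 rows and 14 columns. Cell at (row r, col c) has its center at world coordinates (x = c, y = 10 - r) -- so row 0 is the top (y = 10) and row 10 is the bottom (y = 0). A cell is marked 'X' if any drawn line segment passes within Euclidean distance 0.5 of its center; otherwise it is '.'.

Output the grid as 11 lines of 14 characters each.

Answer: .XXXX.........
....X.........
....X.........
..............
..............
..............
..............
..............
..............
..............
..............

Derivation:
Segment 0: (4,8) -> (4,9)
Segment 1: (4,9) -> (4,10)
Segment 2: (4,10) -> (1,10)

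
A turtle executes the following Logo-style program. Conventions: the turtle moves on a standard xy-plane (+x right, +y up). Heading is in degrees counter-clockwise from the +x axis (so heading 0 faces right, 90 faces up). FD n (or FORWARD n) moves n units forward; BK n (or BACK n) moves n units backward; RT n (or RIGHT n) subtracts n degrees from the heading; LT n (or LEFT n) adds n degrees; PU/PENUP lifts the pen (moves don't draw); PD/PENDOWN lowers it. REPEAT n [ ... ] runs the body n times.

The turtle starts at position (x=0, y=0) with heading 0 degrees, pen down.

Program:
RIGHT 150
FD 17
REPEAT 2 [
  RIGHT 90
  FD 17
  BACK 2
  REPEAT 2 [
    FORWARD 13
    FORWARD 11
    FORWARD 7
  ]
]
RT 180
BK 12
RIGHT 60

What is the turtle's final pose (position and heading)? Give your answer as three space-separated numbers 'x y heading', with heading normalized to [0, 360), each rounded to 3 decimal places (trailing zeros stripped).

Answer: 23.854 102.684 150

Derivation:
Executing turtle program step by step:
Start: pos=(0,0), heading=0, pen down
RT 150: heading 0 -> 210
FD 17: (0,0) -> (-14.722,-8.5) [heading=210, draw]
REPEAT 2 [
  -- iteration 1/2 --
  RT 90: heading 210 -> 120
  FD 17: (-14.722,-8.5) -> (-23.222,6.222) [heading=120, draw]
  BK 2: (-23.222,6.222) -> (-22.222,4.49) [heading=120, draw]
  REPEAT 2 [
    -- iteration 1/2 --
    FD 13: (-22.222,4.49) -> (-28.722,15.749) [heading=120, draw]
    FD 11: (-28.722,15.749) -> (-34.222,25.275) [heading=120, draw]
    FD 7: (-34.222,25.275) -> (-37.722,31.337) [heading=120, draw]
    -- iteration 2/2 --
    FD 13: (-37.722,31.337) -> (-44.222,42.595) [heading=120, draw]
    FD 11: (-44.222,42.595) -> (-49.722,52.122) [heading=120, draw]
    FD 7: (-49.722,52.122) -> (-53.222,58.184) [heading=120, draw]
  ]
  -- iteration 2/2 --
  RT 90: heading 120 -> 30
  FD 17: (-53.222,58.184) -> (-38.5,66.684) [heading=30, draw]
  BK 2: (-38.5,66.684) -> (-40.232,65.684) [heading=30, draw]
  REPEAT 2 [
    -- iteration 1/2 --
    FD 13: (-40.232,65.684) -> (-28.974,72.184) [heading=30, draw]
    FD 11: (-28.974,72.184) -> (-19.447,77.684) [heading=30, draw]
    FD 7: (-19.447,77.684) -> (-13.385,81.184) [heading=30, draw]
    -- iteration 2/2 --
    FD 13: (-13.385,81.184) -> (-2.127,87.684) [heading=30, draw]
    FD 11: (-2.127,87.684) -> (7.399,93.184) [heading=30, draw]
    FD 7: (7.399,93.184) -> (13.462,96.684) [heading=30, draw]
  ]
]
RT 180: heading 30 -> 210
BK 12: (13.462,96.684) -> (23.854,102.684) [heading=210, draw]
RT 60: heading 210 -> 150
Final: pos=(23.854,102.684), heading=150, 18 segment(s) drawn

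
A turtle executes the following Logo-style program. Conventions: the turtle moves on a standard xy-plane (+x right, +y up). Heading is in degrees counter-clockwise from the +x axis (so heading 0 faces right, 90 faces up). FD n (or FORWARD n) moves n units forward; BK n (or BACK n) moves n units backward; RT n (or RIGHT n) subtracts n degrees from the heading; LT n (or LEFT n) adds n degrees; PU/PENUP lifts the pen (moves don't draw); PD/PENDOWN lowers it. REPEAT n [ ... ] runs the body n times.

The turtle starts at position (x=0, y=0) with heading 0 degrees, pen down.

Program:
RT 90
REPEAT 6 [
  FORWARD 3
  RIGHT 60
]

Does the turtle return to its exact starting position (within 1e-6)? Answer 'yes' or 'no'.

Executing turtle program step by step:
Start: pos=(0,0), heading=0, pen down
RT 90: heading 0 -> 270
REPEAT 6 [
  -- iteration 1/6 --
  FD 3: (0,0) -> (0,-3) [heading=270, draw]
  RT 60: heading 270 -> 210
  -- iteration 2/6 --
  FD 3: (0,-3) -> (-2.598,-4.5) [heading=210, draw]
  RT 60: heading 210 -> 150
  -- iteration 3/6 --
  FD 3: (-2.598,-4.5) -> (-5.196,-3) [heading=150, draw]
  RT 60: heading 150 -> 90
  -- iteration 4/6 --
  FD 3: (-5.196,-3) -> (-5.196,0) [heading=90, draw]
  RT 60: heading 90 -> 30
  -- iteration 5/6 --
  FD 3: (-5.196,0) -> (-2.598,1.5) [heading=30, draw]
  RT 60: heading 30 -> 330
  -- iteration 6/6 --
  FD 3: (-2.598,1.5) -> (0,0) [heading=330, draw]
  RT 60: heading 330 -> 270
]
Final: pos=(0,0), heading=270, 6 segment(s) drawn

Start position: (0, 0)
Final position: (0, 0)
Distance = 0; < 1e-6 -> CLOSED

Answer: yes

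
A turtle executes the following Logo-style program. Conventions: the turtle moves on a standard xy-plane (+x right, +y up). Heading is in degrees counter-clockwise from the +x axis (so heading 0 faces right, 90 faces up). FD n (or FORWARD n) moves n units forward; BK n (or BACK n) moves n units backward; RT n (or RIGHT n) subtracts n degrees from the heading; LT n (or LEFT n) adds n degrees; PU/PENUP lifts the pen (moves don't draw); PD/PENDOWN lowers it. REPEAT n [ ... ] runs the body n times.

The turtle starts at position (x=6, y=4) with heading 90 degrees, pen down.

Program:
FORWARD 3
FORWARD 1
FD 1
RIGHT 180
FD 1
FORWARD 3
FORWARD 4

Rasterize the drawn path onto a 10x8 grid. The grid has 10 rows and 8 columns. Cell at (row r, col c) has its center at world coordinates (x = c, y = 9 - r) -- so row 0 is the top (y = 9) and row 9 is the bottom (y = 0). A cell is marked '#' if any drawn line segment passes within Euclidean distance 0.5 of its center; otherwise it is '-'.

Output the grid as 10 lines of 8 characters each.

Answer: ------#-
------#-
------#-
------#-
------#-
------#-
------#-
------#-
------#-
--------

Derivation:
Segment 0: (6,4) -> (6,7)
Segment 1: (6,7) -> (6,8)
Segment 2: (6,8) -> (6,9)
Segment 3: (6,9) -> (6,8)
Segment 4: (6,8) -> (6,5)
Segment 5: (6,5) -> (6,1)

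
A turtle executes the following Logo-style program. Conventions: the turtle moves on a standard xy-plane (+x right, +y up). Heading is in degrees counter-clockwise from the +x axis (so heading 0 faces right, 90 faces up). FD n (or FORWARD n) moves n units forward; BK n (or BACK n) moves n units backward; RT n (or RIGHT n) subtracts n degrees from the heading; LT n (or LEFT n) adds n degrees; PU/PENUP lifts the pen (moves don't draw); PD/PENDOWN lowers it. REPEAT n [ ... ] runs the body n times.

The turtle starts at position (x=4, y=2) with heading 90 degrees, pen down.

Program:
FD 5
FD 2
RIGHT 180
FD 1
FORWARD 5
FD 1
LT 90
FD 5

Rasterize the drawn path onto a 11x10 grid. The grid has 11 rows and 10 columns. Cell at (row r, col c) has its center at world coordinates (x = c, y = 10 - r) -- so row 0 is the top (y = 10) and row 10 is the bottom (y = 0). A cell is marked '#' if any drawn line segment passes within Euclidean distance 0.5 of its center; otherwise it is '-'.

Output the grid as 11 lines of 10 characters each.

Answer: ----------
----#-----
----#-----
----#-----
----#-----
----#-----
----#-----
----#-----
----######
----------
----------

Derivation:
Segment 0: (4,2) -> (4,7)
Segment 1: (4,7) -> (4,9)
Segment 2: (4,9) -> (4,8)
Segment 3: (4,8) -> (4,3)
Segment 4: (4,3) -> (4,2)
Segment 5: (4,2) -> (9,2)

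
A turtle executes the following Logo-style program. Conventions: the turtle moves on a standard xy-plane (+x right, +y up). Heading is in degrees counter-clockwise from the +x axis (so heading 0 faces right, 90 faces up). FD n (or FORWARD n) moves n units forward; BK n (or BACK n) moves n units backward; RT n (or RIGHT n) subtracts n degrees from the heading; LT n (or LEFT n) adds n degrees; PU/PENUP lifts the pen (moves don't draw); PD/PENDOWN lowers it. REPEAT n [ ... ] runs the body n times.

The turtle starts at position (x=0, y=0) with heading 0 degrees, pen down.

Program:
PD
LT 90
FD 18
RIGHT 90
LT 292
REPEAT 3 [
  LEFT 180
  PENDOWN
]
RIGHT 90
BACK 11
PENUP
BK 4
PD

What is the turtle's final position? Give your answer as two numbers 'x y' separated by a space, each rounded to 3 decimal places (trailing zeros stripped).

Executing turtle program step by step:
Start: pos=(0,0), heading=0, pen down
PD: pen down
LT 90: heading 0 -> 90
FD 18: (0,0) -> (0,18) [heading=90, draw]
RT 90: heading 90 -> 0
LT 292: heading 0 -> 292
REPEAT 3 [
  -- iteration 1/3 --
  LT 180: heading 292 -> 112
  PD: pen down
  -- iteration 2/3 --
  LT 180: heading 112 -> 292
  PD: pen down
  -- iteration 3/3 --
  LT 180: heading 292 -> 112
  PD: pen down
]
RT 90: heading 112 -> 22
BK 11: (0,18) -> (-10.199,13.879) [heading=22, draw]
PU: pen up
BK 4: (-10.199,13.879) -> (-13.908,12.381) [heading=22, move]
PD: pen down
Final: pos=(-13.908,12.381), heading=22, 2 segment(s) drawn

Answer: -13.908 12.381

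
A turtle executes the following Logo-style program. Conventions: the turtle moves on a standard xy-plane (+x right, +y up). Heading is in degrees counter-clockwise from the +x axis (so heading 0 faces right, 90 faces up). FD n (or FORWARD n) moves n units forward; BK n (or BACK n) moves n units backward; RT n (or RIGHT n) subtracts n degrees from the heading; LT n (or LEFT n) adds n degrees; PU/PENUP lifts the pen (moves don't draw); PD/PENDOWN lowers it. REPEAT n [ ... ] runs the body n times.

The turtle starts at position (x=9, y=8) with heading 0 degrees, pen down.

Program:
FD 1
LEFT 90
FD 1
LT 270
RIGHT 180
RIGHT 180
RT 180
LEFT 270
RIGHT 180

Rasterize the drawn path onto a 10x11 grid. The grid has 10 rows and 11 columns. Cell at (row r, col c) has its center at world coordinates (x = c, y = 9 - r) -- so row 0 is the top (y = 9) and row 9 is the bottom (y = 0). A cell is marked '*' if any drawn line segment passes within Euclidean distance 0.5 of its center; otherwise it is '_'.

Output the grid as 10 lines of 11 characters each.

Answer: __________*
_________**
___________
___________
___________
___________
___________
___________
___________
___________

Derivation:
Segment 0: (9,8) -> (10,8)
Segment 1: (10,8) -> (10,9)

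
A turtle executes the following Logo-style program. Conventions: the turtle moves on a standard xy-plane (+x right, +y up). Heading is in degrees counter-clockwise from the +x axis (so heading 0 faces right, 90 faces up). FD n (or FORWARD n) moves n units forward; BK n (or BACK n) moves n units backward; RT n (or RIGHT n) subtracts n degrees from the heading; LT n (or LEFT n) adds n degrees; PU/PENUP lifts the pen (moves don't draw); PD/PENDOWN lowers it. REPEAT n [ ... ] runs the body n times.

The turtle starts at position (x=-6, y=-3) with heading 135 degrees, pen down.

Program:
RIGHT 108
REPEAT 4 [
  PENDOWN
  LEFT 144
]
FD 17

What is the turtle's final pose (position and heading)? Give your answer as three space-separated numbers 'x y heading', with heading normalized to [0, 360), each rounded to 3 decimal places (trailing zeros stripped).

Executing turtle program step by step:
Start: pos=(-6,-3), heading=135, pen down
RT 108: heading 135 -> 27
REPEAT 4 [
  -- iteration 1/4 --
  PD: pen down
  LT 144: heading 27 -> 171
  -- iteration 2/4 --
  PD: pen down
  LT 144: heading 171 -> 315
  -- iteration 3/4 --
  PD: pen down
  LT 144: heading 315 -> 99
  -- iteration 4/4 --
  PD: pen down
  LT 144: heading 99 -> 243
]
FD 17: (-6,-3) -> (-13.718,-18.147) [heading=243, draw]
Final: pos=(-13.718,-18.147), heading=243, 1 segment(s) drawn

Answer: -13.718 -18.147 243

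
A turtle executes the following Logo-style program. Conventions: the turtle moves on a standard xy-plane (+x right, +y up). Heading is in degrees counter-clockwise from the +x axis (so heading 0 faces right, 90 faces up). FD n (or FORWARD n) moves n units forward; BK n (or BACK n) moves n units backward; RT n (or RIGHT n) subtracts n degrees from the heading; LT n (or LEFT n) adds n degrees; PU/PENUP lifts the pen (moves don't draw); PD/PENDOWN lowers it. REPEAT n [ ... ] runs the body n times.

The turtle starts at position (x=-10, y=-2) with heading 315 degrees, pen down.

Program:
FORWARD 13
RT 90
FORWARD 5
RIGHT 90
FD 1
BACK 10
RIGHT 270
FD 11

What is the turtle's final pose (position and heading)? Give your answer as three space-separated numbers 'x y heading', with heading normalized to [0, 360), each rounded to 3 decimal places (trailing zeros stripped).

Executing turtle program step by step:
Start: pos=(-10,-2), heading=315, pen down
FD 13: (-10,-2) -> (-0.808,-11.192) [heading=315, draw]
RT 90: heading 315 -> 225
FD 5: (-0.808,-11.192) -> (-4.343,-14.728) [heading=225, draw]
RT 90: heading 225 -> 135
FD 1: (-4.343,-14.728) -> (-5.05,-14.021) [heading=135, draw]
BK 10: (-5.05,-14.021) -> (2.021,-21.092) [heading=135, draw]
RT 270: heading 135 -> 225
FD 11: (2.021,-21.092) -> (-5.757,-28.87) [heading=225, draw]
Final: pos=(-5.757,-28.87), heading=225, 5 segment(s) drawn

Answer: -5.757 -28.87 225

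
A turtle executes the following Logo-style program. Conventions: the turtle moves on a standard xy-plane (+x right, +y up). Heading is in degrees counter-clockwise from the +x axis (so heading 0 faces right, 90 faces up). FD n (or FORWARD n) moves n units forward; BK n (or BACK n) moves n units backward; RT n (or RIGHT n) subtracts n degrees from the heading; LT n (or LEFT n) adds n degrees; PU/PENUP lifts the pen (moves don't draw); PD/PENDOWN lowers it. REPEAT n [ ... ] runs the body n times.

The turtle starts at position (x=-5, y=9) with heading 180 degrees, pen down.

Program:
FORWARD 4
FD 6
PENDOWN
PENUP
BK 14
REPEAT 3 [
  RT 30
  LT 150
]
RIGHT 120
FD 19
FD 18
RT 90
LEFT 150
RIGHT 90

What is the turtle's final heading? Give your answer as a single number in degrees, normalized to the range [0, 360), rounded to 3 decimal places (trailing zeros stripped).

Answer: 30

Derivation:
Executing turtle program step by step:
Start: pos=(-5,9), heading=180, pen down
FD 4: (-5,9) -> (-9,9) [heading=180, draw]
FD 6: (-9,9) -> (-15,9) [heading=180, draw]
PD: pen down
PU: pen up
BK 14: (-15,9) -> (-1,9) [heading=180, move]
REPEAT 3 [
  -- iteration 1/3 --
  RT 30: heading 180 -> 150
  LT 150: heading 150 -> 300
  -- iteration 2/3 --
  RT 30: heading 300 -> 270
  LT 150: heading 270 -> 60
  -- iteration 3/3 --
  RT 30: heading 60 -> 30
  LT 150: heading 30 -> 180
]
RT 120: heading 180 -> 60
FD 19: (-1,9) -> (8.5,25.454) [heading=60, move]
FD 18: (8.5,25.454) -> (17.5,41.043) [heading=60, move]
RT 90: heading 60 -> 330
LT 150: heading 330 -> 120
RT 90: heading 120 -> 30
Final: pos=(17.5,41.043), heading=30, 2 segment(s) drawn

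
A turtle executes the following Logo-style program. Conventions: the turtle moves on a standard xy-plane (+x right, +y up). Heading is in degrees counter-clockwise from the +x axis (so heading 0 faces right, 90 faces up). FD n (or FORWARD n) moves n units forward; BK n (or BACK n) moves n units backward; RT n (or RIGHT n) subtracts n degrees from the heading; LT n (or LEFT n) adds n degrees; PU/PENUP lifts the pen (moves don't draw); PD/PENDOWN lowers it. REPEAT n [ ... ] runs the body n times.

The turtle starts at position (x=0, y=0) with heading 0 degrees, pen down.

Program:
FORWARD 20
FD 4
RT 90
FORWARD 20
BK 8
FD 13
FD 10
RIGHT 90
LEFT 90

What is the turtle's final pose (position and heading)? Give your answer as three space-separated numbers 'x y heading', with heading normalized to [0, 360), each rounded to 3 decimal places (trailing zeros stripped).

Answer: 24 -35 270

Derivation:
Executing turtle program step by step:
Start: pos=(0,0), heading=0, pen down
FD 20: (0,0) -> (20,0) [heading=0, draw]
FD 4: (20,0) -> (24,0) [heading=0, draw]
RT 90: heading 0 -> 270
FD 20: (24,0) -> (24,-20) [heading=270, draw]
BK 8: (24,-20) -> (24,-12) [heading=270, draw]
FD 13: (24,-12) -> (24,-25) [heading=270, draw]
FD 10: (24,-25) -> (24,-35) [heading=270, draw]
RT 90: heading 270 -> 180
LT 90: heading 180 -> 270
Final: pos=(24,-35), heading=270, 6 segment(s) drawn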